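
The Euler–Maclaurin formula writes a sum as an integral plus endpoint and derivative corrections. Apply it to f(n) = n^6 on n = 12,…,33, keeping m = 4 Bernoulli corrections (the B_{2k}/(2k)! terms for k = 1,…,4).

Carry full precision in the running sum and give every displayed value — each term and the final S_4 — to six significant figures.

S_4 ≈ 6.74989e+09

The integral term ∫_12^33 x^6 dx = 6.08323e+09.
Endpoint term: (f(12) + f(33))/2 = (2.98598e+06 + 1.29147e+09)/2 = 6.47227e+08.
Running total after boundary: 6.73046e+09.
Order-1 term: 1/12 · (2.34812e+08 − 1.49299e+06) = 1.94433e+07.
After k=1: 6.74990e+09.
Order-2 term: −1/720 · (4.31244e+06 − 207360) = -5701.50.
After k=2: 6.74989e+09.
Order-3 term: 1/30240 · (23760.0 − 8640.00) = 0.500000.
After k=3: 6.74989e+09.
Order-4 term: −1/1209600 · (0.00000 − 0.00000) = 0.00000.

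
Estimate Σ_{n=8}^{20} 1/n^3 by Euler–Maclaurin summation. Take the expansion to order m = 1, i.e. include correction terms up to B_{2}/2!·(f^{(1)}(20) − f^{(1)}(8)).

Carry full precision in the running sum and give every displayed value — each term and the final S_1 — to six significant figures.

S_1 ≈ 0.00766104

The integral term ∫_8^20 1/x^3 dx = 0.00656250.
Boundary: ½(f(8) + f(20)) = ½(0.00195312 + 0.000125000) = 0.00103906.
So far: 0.00760156.
k=1: B_{2}/(2)! × [f^{(1)}(20) − f^{(1)}(8)] = 1/12 × (-1.87500e-05 − (-0.000732422)) = 5.94727e-05.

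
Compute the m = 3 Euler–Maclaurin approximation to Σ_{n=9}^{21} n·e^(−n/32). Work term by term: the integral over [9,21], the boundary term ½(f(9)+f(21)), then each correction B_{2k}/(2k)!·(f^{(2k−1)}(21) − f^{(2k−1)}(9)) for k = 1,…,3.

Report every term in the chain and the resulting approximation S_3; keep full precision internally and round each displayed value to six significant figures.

The integral term ∫_9^21 x·e^(−x/32) dx = 110.476.
½[f(9) + f(21)] = ½[6.79356 + 10.8947] = 8.84411.
Running total after boundary: 119.320.
Correction k=1: B_{2}/2! · (f^{(1)}(21) − f^{(1)}(9)) = 1/12 · (0.178335 − 0.542541) = -0.0303505.
Running total after k=1: 119.290.
Correction k=2: B_{4}/4! · (f^{(3)}(21) − f^{(3)}(9)) = −1/720 · (0.00118742 − 0.00200412) = 1.13430e-06.
Running total after k=2: 119.290.
Correction k=3: B_{6}/6! · (f^{(5)}(21) − f^{(5)}(9)) = 1/30240 · (2.14911e-06 − 3.39689e-06) = -4.12625e-11.

S_3 ≈ 119.290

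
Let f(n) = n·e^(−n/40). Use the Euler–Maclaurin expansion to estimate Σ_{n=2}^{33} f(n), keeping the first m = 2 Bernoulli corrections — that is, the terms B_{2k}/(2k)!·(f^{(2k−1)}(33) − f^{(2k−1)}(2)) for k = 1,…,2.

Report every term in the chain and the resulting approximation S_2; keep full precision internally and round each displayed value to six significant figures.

S_2 ≈ 326.532

∫_2^33 x·e^(−x/40) dx evaluates to 318.419.
½[f(2) + f(33)] = ½[1.90246 + 14.4618] = 8.18211.
Running total after boundary: 326.601.
k=1: B_{2}/(2)! × [f^{(1)}(33) − f^{(1)}(2)] = 1/12 × (0.0766911 − 0.903668) = -0.0689147.
After k=1: 326.532.
k=2: B_{4}/(4)! × [f^{(3)}(33) − f^{(3)}(2)] = −1/720 × (0.000595726 − 0.00175383) = 1.60848e-06.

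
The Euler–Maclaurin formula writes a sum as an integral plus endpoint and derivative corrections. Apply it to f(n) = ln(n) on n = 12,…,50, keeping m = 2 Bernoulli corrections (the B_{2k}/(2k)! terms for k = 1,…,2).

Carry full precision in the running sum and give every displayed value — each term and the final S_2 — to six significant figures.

S_2 ≈ 130.975

∫_12^50 ln(x) dx evaluates to 127.782.
Endpoint term: (f(12) + f(50))/2 = (2.48491 + 3.91202)/2 = 3.19846.
Integral + boundary = 130.981.
Correction k=1: B_{2}/2! · (f^{(1)}(50) − f^{(1)}(12)) = 1/12 · (0.0200000 − 0.0833333) = -0.00527778.
Partial sum through k=1: 130.975.
Correction k=2: B_{4}/4! · (f^{(3)}(50) − f^{(3)}(12)) = −1/720 · (1.60000e-05 − 0.00115741) = 1.58529e-06.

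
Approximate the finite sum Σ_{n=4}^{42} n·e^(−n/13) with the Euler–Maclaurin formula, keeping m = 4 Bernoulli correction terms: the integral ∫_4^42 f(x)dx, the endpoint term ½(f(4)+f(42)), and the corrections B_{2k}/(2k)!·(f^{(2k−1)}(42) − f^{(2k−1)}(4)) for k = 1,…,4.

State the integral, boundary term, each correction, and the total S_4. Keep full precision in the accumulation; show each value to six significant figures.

S_4 ≈ 136.455

The integral term ∫_4^42 x·e^(−x/13) dx = 134.204.
½[f(4) + f(42)] = ½[2.94057 + 1.66014] = 2.30035.
Integral + boundary = 136.505.
Correction k=1: B_{2}/2! · (f^{(1)}(42) − f^{(1)}(4)) = 1/12 · (-0.0881758 − 0.508944) = -0.0497600.
After k=1: 136.455.
Correction k=2: B_{4}/4! · (f^{(3)}(42) − f^{(3)}(4)) = −1/720 · (-5.39742e-05 − 0.0117114) = 1.63408e-05.
After k=2: 136.455.
Correction k=3: B_{6}/6! · (f^{(5)}(42) − f^{(5)}(4)) = 1/30240 · (2.44853e-06 − 0.000120777) = -3.91298e-09.
After k=3: 136.455.
Correction k=4: B_{8}/8! · (f^{(7)}(42) − f^{(7)}(4)) = −1/1209600 · (3.08665e-08 − 1.01926e-06) = 8.17128e-13.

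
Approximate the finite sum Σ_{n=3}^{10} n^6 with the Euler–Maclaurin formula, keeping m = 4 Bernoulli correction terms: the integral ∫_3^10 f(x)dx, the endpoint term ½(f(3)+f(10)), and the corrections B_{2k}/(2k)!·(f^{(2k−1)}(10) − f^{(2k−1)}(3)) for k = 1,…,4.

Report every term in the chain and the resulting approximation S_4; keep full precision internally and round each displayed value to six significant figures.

S_4 ≈ 1.97834e+06

Integral: ∫_3^10 x^6 dx = 1.42826e+06.
Boundary: ½(f(3) + f(10)) = ½(729.000 + 1.00000e+06) = 500364.
Running total after boundary: 1.92862e+06.
Correction k=1: B_{2}/2! · (f^{(1)}(10) − f^{(1)}(3)) = 1/12 · (600000 − 1458.00) = 49878.5.
After k=1: 1.97850e+06.
Correction k=2: B_{4}/4! · (f^{(3)}(10) − f^{(3)}(3)) = −1/720 · (120000 − 3240.00) = -162.167.
After k=2: 1.97834e+06.
Correction k=3: B_{6}/6! · (f^{(5)}(10) − f^{(5)}(3)) = 1/30240 · (7200.00 − 2160.00) = 0.166667.
After k=3: 1.97834e+06.
Correction k=4: B_{8}/8! · (f^{(7)}(10) − f^{(7)}(3)) = −1/1209600 · (0.00000 − 0.00000) = 0.00000.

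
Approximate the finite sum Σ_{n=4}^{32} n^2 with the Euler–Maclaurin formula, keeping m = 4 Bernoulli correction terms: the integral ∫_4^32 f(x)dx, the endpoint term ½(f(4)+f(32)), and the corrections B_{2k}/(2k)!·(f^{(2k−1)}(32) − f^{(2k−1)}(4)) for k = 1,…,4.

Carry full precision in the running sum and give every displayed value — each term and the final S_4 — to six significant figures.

Integral: ∫_4^32 x^2 dx = 10901.3.
Endpoint term: (f(4) + f(32))/2 = (16.0000 + 1024.00)/2 = 520.000.
So far: 11421.3.
Order-1 term: 1/12 · (64.0000 − 8.00000) = 4.66667.
Running total after k=1: 11426.0.
Order-2 term: −1/720 · (0.00000 − 0.00000) = 0.00000.
Running total after k=2: 11426.0.
Order-3 term: 1/30240 · (0.00000 − 0.00000) = 0.00000.
Running total after k=3: 11426.0.
Order-4 term: −1/1209600 · (0.00000 − 0.00000) = 0.00000.

S_4 ≈ 11426.0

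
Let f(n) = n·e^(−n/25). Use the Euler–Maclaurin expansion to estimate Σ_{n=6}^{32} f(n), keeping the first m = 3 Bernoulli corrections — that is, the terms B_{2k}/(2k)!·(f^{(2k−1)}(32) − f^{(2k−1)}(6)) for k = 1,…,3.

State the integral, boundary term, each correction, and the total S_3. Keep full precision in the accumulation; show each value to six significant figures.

Integral: ∫_6^32 x·e^(−x/25) dx = 213.433.
Boundary: ½(f(6) + f(32)) = ½(4.71977 + 8.89719) = 6.80848.
Integral + boundary = 220.242.
k=1: B_{2}/(2)! × [f^{(1)}(32) − f^{(1)}(6)] = 1/12 × (-0.0778504 − 0.597837) = -0.0563073.
After k=1: 220.186.
k=2: B_{4}/(4)! × [f^{(3)}(32) − f^{(3)}(6)] = −1/720 × (0.000765159 − 0.00347375) = 3.76193e-06.
After k=2: 220.186.
k=3: B_{6}/(6)! × [f^{(5)}(32) − f^{(5)}(6)] = 1/30240 × (2.64780e-06 − 9.58553e-06) = -2.29422e-10.

S_3 ≈ 220.186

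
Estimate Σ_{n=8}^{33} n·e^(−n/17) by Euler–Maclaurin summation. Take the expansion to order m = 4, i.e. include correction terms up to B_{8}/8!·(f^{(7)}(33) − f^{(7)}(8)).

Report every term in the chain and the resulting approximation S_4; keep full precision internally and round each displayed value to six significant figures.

∫_8^33 x·e^(−x/17) dx evaluates to 143.465.
Endpoint term: (f(8) + f(33))/2 = (4.99708 + 4.73665)/2 = 4.86687.
Integral + boundary = 148.332.
k=1: B_{2}/(2)! × [f^{(1)}(33) − f^{(1)}(8)] = 1/12 × (-0.135092 − 0.330689) = -0.0388151.
After k=1: 148.293.
k=2: B_{4}/(4)! × [f^{(3)}(33) − f^{(3)}(8)] = −1/720 × (0.000525876 − 0.00546698) = 6.86265e-06.
After k=2: 148.293.
k=3: B_{6}/(6)! × [f^{(5)}(33) − f^{(5)}(8)] = 1/30240 × (5.25674e-06 − 3.38744e-05) = -9.46353e-10.
After k=3: 148.293.
k=4: B_{8}/(8)! × [f^{(7)}(33) − f^{(7)}(8)] = −1/1209600 × (3.00825e-08 − 1.68969e-07) = 1.14820e-13.

S_4 ≈ 148.293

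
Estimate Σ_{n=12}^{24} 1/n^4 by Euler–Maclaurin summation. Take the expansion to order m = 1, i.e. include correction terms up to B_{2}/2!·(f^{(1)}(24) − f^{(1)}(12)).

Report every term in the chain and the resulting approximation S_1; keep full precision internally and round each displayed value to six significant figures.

∫_12^24 1/x^4 dx evaluates to 0.000168789.
Endpoint term: (f(12) + f(24))/2 = (4.82253e-05 + 3.01408e-06)/2 = 2.56197e-05.
Running total after boundary: 0.000194408.
k=1: B_{2}/(2)! × [f^{(1)}(24) − f^{(1)}(12)] = 1/12 × (-5.02347e-07 − (-1.60751e-05)) = 1.29773e-06.

S_1 ≈ 0.000195706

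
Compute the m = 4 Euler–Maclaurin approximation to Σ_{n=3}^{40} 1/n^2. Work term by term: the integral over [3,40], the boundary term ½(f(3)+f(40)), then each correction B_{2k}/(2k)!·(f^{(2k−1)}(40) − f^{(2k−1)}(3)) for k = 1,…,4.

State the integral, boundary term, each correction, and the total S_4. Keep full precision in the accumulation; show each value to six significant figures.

Integral: ∫_3^40 1/x^2 dx = 0.308333.
Boundary: ½(f(3) + f(40)) = ½(0.111111 + 0.000625000) = 0.0558681.
So far: 0.364201.
k=1: B_{2}/(2)! × [f^{(1)}(40) − f^{(1)}(3)] = 1/12 × (-3.12500e-05 − (-0.0740741)) = 0.00617024.
Partial sum through k=1: 0.370372.
k=2: B_{4}/(4)! × [f^{(3)}(40) − f^{(3)}(3)] = −1/720 × (-2.34375e-07 − (-0.0987654)) = -0.000137174.
Partial sum through k=2: 0.370234.
k=3: B_{6}/(6)! × [f^{(5)}(40) − f^{(5)}(3)] = 1/30240 × (-4.39453e-09 − (-0.329218)) = 1.08868e-05.
Partial sum through k=3: 0.370245.
k=4: B_{8}/(8)! × [f^{(7)}(40) − f^{(7)}(3)] = −1/1209600 × (-1.53809e-10 − (-2.04847)) = -1.69351e-06.

S_4 ≈ 0.370244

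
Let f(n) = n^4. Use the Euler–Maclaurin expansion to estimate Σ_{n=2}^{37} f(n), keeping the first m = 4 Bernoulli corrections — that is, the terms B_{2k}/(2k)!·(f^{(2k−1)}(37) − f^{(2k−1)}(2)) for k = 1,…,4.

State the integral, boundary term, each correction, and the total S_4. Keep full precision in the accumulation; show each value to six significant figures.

S_4 ≈ 1.48228e+07

The integral term ∫_2^37 x^4 dx = 1.38688e+07.
½[f(2) + f(37)] = ½[16.0000 + 1.87416e+06] = 937088.
Integral + boundary = 1.48059e+07.
k=1: B_{2}/(2)! × [f^{(1)}(37) − f^{(1)}(2)] = 1/12 × (202612 − 32.0000) = 16881.7.
Partial sum through k=1: 1.48228e+07.
k=2: B_{4}/(4)! × [f^{(3)}(37) − f^{(3)}(2)] = −1/720 × (888.000 − 48.0000) = -1.16667.
Partial sum through k=2: 1.48228e+07.
k=3: B_{6}/(6)! × [f^{(5)}(37) − f^{(5)}(2)] = 1/30240 × (0.00000 − 0.00000) = 0.00000.
Partial sum through k=3: 1.48228e+07.
k=4: B_{8}/(8)! × [f^{(7)}(37) − f^{(7)}(2)] = −1/1209600 × (0.00000 − 0.00000) = 0.00000.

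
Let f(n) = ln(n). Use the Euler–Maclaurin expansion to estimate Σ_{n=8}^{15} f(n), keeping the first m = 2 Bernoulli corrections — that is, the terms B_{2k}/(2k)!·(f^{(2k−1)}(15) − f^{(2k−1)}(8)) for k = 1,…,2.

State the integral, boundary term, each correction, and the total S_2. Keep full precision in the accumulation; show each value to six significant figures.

S_2 ≈ 19.3741

∫_8^15 ln(x) dx evaluates to 16.9852.
Endpoint term: (f(8) + f(15))/2 = (2.07944 + 2.70805)/2 = 2.39375.
Running total after boundary: 19.3790.
Correction k=1: B_{2}/2! · (f^{(1)}(15) − f^{(1)}(8)) = 1/12 · (0.0666667 − 0.125000) = -0.00486111.
Partial sum through k=1: 19.3741.
Correction k=2: B_{4}/4! · (f^{(3)}(15) − f^{(3)}(8)) = −1/720 · (0.000592593 − 0.00390625) = 4.60230e-06.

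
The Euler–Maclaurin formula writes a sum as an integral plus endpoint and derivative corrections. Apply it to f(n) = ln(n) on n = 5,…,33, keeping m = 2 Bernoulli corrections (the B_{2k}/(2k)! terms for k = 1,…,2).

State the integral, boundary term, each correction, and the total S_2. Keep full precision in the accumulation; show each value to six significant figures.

S_2 ≈ 81.8764

∫_5^33 ln(x) dx evaluates to 79.3376.
½[f(5) + f(33)] = ½[1.60944 + 3.49651] = 2.55297.
Running total after boundary: 81.8905.
Order-1 term: 1/12 · (0.0303030 − 0.200000) = -0.0141414.
After k=1: 81.8764.
Order-2 term: −1/720 · (5.56529e-05 − 0.0160000) = 2.21449e-05.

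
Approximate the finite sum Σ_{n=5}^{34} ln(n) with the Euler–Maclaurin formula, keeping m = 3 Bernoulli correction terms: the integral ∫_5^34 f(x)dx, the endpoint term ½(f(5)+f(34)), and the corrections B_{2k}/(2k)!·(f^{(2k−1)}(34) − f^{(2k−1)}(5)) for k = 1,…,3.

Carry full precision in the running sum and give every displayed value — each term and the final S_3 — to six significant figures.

Integral: ∫_5^34 ln(x) dx = 82.8491.
Boundary: ½(f(5) + f(34)) = ½(1.60944 + 3.52636) = 2.56790.
Running total after boundary: 85.4170.
Order-1 term: 1/12 · (0.0294118 − 0.200000) = -0.0142157.
Running total after k=1: 85.4028.
Order-2 term: −1/720 · (5.08854e-05 − 0.0160000) = 2.21515e-05.
Running total after k=2: 85.4028.
Order-3 term: 1/30240 · (5.28222e-07 − 0.00768000) = -2.53951e-07.

S_3 ≈ 85.4028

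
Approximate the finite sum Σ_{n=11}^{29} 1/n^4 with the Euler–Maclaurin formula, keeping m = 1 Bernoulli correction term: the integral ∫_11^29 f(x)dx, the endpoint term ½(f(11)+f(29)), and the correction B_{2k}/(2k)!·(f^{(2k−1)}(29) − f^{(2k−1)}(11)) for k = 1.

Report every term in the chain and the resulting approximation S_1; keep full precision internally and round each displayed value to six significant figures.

S_1 ≈ 0.000273682

The integral term ∫_11^29 1/x^4 dx = 0.000236771.
½[f(11) + f(29)] = ½[6.83013e-05 + 1.41387e-06] = 3.48576e-05.
Integral + boundary = 0.000271629.
k=1: B_{2}/(2)! × [f^{(1)}(29) − f^{(1)}(11)] = 1/12 × (-1.95016e-07 − (-2.48369e-05)) = 2.05349e-06.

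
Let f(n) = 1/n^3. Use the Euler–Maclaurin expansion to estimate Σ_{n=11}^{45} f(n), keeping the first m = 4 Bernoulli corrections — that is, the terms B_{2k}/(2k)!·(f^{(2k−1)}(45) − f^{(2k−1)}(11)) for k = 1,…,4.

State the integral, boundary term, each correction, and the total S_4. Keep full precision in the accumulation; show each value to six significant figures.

∫_11^45 1/x^3 dx evaluates to 0.00388532.
Boundary: ½(f(11) + f(45)) = ½(0.000751315 + 1.09739e-05) = 0.000381144.
So far: 0.00426646.
Order-1 term: 1/12 · (-7.31596e-07 − (-0.000204904)) = 1.70144e-05.
Partial sum through k=1: 0.00428348.
Order-2 term: −1/720 · (-7.22564e-09 − (-3.38684e-05)) = -4.70295e-08.
Partial sum through k=2: 0.00428343.
Order-3 term: 1/30240 · (-1.49865e-10 − (-1.17560e-05)) = 3.88751e-10.
Partial sum through k=3: 0.00428343.
Order-4 term: −1/1209600 · (-5.32854e-12 − (-6.99530e-06)) = -5.78314e-12.

S_4 ≈ 0.00428343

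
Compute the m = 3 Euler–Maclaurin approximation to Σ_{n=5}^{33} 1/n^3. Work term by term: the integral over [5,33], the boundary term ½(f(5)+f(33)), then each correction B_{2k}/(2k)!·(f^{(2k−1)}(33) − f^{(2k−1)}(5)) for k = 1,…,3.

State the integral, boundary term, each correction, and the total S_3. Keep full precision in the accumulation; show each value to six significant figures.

Integral: ∫_5^33 1/x^3 dx = 0.0195409.
Boundary: ½(f(5) + f(33)) = ½(0.00800000 + 2.78265e-05) = 0.00401391.
Running total after boundary: 0.0235548.
k=1: B_{2}/(2)! × [f^{(1)}(33) − f^{(1)}(5)] = 1/12 × (-2.52968e-06 − (-0.00480000)) = 0.000399789.
Partial sum through k=1: 0.0239546.
k=2: B_{4}/(4)! × [f^{(3)}(33) − f^{(3)}(5)] = −1/720 × (-4.64588e-08 − (-0.00384000)) = -5.33327e-06.
Partial sum through k=2: 0.0239492.
k=3: B_{6}/(6)! × [f^{(5)}(33) − f^{(5)}(5)] = 1/30240 × (-1.79180e-09 − (-0.00645120)) = 2.13333e-07.

S_3 ≈ 0.0239494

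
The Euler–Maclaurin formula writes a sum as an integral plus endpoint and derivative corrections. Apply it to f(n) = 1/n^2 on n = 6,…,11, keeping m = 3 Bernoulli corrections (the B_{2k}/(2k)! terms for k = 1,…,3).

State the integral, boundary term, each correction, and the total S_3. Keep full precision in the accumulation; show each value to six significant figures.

The integral term ∫_6^11 1/x^2 dx = 0.0757576.
Boundary: ½(f(6) + f(11)) = ½(0.0277778 + 0.00826446) = 0.0180211.
So far: 0.0937787.
Correction k=1: B_{2}/2! · (f^{(1)}(11) − f^{(1)}(6)) = 1/12 · (-0.00150263 − (-0.00925926)) = 0.000646386.
Running total after k=1: 0.0944251.
Correction k=2: B_{4}/4! · (f^{(3)}(11) − f^{(3)}(6)) = −1/720 · (-0.000149021 − (-0.00308642)) = -4.07972e-06.
Running total after k=2: 0.0944210.
Correction k=3: B_{6}/6! · (f^{(5)}(11) − f^{(5)}(6)) = 1/30240 · (-3.69474e-05 − (-0.00257202)) = 8.38316e-08.

S_3 ≈ 0.0944211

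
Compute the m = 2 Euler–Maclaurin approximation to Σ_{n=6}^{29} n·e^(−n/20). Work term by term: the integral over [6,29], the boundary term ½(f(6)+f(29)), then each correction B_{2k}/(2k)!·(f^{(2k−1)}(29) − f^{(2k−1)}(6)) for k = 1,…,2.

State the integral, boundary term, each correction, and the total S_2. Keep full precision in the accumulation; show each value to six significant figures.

S_2 ≈ 160.918

The integral term ∫_6^29 x·e^(−x/20) dx = 155.347.
½[f(6) + f(29)] = ½[4.44491 + 6.80254] = 5.62372.
Integral + boundary = 160.970.
Correction k=1: B_{2}/2! · (f^{(1)}(29) − f^{(1)}(6)) = 1/12 · (-0.105557 − 0.518573) = -0.0520108.
After k=1: 160.918.
Correction k=2: B_{4}/4! · (f^{(3)}(29) − f^{(3)}(6)) = −1/720 · (0.000908960 − 0.00500052) = 5.68273e-06.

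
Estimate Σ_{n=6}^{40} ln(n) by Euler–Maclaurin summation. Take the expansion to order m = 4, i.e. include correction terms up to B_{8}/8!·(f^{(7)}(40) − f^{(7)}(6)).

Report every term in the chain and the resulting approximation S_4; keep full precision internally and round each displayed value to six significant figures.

Integral: ∫_6^40 ln(x) dx = 102.805.
½[f(6) + f(40)] = ½[1.79176 + 3.68888] = 2.74032.
So far: 105.545.
k=1: B_{2}/(2)! × [f^{(1)}(40) − f^{(1)}(6)] = 1/12 × (0.0250000 − 0.166667) = -0.0118056.
Partial sum through k=1: 105.533.
k=2: B_{4}/(4)! × [f^{(3)}(40) − f^{(3)}(6)] = −1/720 × (3.12500e-05 − 0.00925926) = 1.28167e-05.
Partial sum through k=2: 105.533.
k=3: B_{6}/(6)! × [f^{(5)}(40) − f^{(5)}(6)] = 1/30240 × (2.34375e-07 − 0.00308642) = -1.02056e-07.
Partial sum through k=3: 105.533.
k=4: B_{8}/(8)! × [f^{(7)}(40) − f^{(7)}(6)] = −1/1209600 × (4.39453e-09 − 0.00257202) = 2.12633e-09.

S_4 ≈ 105.533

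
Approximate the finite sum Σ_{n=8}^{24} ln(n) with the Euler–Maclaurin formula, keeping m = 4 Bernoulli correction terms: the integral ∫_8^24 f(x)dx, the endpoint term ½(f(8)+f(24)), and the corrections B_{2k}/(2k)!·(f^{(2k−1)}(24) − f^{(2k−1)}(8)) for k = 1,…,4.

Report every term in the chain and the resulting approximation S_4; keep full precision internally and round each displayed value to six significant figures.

Integral: ∫_8^24 ln(x) dx = 43.6378.
Boundary: ½(f(8) + f(24)) = ½(2.07944 + 3.17805) = 2.62875.
Running total after boundary: 46.2665.
k=1: B_{2}/(2)! × [f^{(1)}(24) − f^{(1)}(8)] = 1/12 × (0.0416667 − 0.125000) = -0.00694444.
After k=1: 46.2596.
k=2: B_{4}/(4)! × [f^{(3)}(24) − f^{(3)}(8)] = −1/720 × (0.000144676 − 0.00390625) = 5.22441e-06.
After k=2: 46.2596.
k=3: B_{6}/(6)! × [f^{(5)}(24) − f^{(5)}(8)] = 1/30240 × (3.01408e-06 − 0.000732422) = -2.41206e-08.
After k=3: 46.2596.
k=4: B_{8}/(8)! × [f^{(7)}(24) − f^{(7)}(8)] = −1/1209600 × (1.56983e-07 − 0.000343323) = 2.83702e-10.

S_4 ≈ 46.2596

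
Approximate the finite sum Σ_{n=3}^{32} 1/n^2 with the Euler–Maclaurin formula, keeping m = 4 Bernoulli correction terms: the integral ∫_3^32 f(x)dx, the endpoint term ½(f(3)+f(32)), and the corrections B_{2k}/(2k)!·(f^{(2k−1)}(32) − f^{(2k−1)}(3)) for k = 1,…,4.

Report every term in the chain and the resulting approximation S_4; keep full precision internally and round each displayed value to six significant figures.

∫_3^32 1/x^2 dx evaluates to 0.302083.
½[f(3) + f(32)] = ½[0.111111 + 0.000976562] = 0.0560438.
Running total after boundary: 0.358127.
Correction k=1: B_{2}/2! · (f^{(1)}(32) − f^{(1)}(3)) = 1/12 · (-6.10352e-05 − (-0.0740741)) = 0.00616775.
After k=1: 0.364295.
Correction k=2: B_{4}/4! · (f^{(3)}(32) − f^{(3)}(3)) = −1/720 · (-7.15256e-07 − (-0.0987654)) = -0.000137173.
After k=2: 0.364158.
Correction k=3: B_{6}/6! · (f^{(5)}(32) − f^{(5)}(3)) = 1/30240 · (-2.09548e-08 − (-0.329218)) = 1.08868e-05.
After k=3: 0.364169.
Correction k=4: B_{8}/8! · (f^{(7)}(32) − f^{(7)}(3)) = −1/1209600 · (-1.14596e-09 − (-2.04847)) = -1.69351e-06.

S_4 ≈ 0.364167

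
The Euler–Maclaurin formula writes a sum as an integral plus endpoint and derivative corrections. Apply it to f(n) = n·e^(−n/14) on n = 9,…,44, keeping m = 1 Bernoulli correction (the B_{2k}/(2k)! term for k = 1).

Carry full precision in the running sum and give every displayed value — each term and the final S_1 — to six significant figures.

S_1 ≈ 137.551

The integral term ∫_9^44 x·e^(−x/14) dx = 134.258.
½[f(9) + f(44)] = ½[4.73209 + 1.89901] = 3.31555.
Integral + boundary = 137.574.
Correction k=1: B_{2}/2! · (f^{(1)}(44) − f^{(1)}(9)) = 1/12 · (-0.0924842 − 0.187781) = -0.0233555.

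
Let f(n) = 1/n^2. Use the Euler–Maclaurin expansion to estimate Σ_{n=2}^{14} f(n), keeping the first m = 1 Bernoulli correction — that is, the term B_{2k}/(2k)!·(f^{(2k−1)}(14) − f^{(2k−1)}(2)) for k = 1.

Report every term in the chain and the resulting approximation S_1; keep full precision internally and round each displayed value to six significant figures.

S_1 ≈ 0.576895

Integral: ∫_2^14 1/x^2 dx = 0.428571.
Boundary: ½(f(2) + f(14)) = ½(0.250000 + 0.00510204) = 0.127551.
Running total after boundary: 0.556122.
Order-1 term: 1/12 · (-0.000728863 − (-0.250000)) = 0.0207726.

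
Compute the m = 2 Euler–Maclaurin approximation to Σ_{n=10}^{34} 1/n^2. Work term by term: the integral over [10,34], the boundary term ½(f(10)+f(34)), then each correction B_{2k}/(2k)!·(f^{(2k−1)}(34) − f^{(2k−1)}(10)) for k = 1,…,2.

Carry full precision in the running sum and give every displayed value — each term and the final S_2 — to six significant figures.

The integral term ∫_10^34 1/x^2 dx = 0.0705882.
Boundary: ½(f(10) + f(34)) = ½(0.0100000 + 0.000865052) = 0.00543253.
So far: 0.0760208.
Order-1 term: 1/12 · (-5.08854e-05 − (-0.00200000)) = 0.000162426.
Partial sum through k=1: 0.0761832.
Order-2 term: −1/720 · (-5.28222e-07 − (-0.000240000)) = -3.32600e-07.

S_2 ≈ 0.0761829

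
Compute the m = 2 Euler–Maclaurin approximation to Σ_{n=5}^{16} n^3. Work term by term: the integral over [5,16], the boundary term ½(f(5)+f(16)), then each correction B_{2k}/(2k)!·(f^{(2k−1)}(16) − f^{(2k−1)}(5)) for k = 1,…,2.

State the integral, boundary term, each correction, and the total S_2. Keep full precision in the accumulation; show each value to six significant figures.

S_2 ≈ 18396.0

The integral term ∫_5^16 x^3 dx = 16227.8.
Boundary: ½(f(5) + f(16)) = ½(125.000 + 4096.00) = 2110.50.
Running total after boundary: 18338.2.
Order-1 term: 1/12 · (768.000 − 75.0000) = 57.7500.
Partial sum through k=1: 18396.0.
Order-2 term: −1/720 · (6.00000 − 6.00000) = 0.00000.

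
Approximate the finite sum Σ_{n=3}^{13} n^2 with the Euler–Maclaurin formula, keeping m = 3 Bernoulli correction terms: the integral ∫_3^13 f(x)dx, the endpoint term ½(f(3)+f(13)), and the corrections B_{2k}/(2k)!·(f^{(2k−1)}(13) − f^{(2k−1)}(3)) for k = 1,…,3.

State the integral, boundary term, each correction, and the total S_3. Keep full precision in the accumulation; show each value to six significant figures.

The integral term ∫_3^13 x^2 dx = 723.333.
Endpoint term: (f(3) + f(13))/2 = (9.00000 + 169.000)/2 = 89.0000.
Integral + boundary = 812.333.
k=1: B_{2}/(2)! × [f^{(1)}(13) − f^{(1)}(3)] = 1/12 × (26.0000 − 6.00000) = 1.66667.
Partial sum through k=1: 814.000.
k=2: B_{4}/(4)! × [f^{(3)}(13) − f^{(3)}(3)] = −1/720 × (0.00000 − 0.00000) = 0.00000.
Partial sum through k=2: 814.000.
k=3: B_{6}/(6)! × [f^{(5)}(13) − f^{(5)}(3)] = 1/30240 × (0.00000 − 0.00000) = 0.00000.

S_3 ≈ 814.000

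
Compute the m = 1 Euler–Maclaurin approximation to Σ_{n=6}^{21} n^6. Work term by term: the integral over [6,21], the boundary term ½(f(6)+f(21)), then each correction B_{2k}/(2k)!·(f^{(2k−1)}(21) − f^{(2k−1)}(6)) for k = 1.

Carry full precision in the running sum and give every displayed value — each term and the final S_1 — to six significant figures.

S_1 ≈ 3.02203e+08

The integral term ∫_6^21 x^6 dx = 2.57258e+08.
½[f(6) + f(21)] = ½[46656.0 + 8.57661e+07] = 4.29064e+07.
Running total after boundary: 3.00165e+08.
k=1: B_{2}/(2)! × [f^{(1)}(21) − f^{(1)}(6)] = 1/12 × (2.45046e+07 − 46656.0) = 2.03816e+06.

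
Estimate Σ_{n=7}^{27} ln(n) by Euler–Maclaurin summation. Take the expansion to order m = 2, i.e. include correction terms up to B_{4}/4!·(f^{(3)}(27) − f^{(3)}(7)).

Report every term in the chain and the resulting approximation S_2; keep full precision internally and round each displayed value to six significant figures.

S_2 ≈ 57.9783

The integral term ∫_7^27 ln(x) dx = 55.3662.
½[f(7) + f(27)] = ½[1.94591 + 3.29584] = 2.62087.
Integral + boundary = 57.9871.
k=1: B_{2}/(2)! × [f^{(1)}(27) − f^{(1)}(7)] = 1/12 × (0.0370370 − 0.142857) = -0.00881834.
Partial sum through k=1: 57.9783.
k=2: B_{4}/(4)! × [f^{(3)}(27) − f^{(3)}(7)] = −1/720 × (0.000101611 − 0.00583090) = 7.95735e-06.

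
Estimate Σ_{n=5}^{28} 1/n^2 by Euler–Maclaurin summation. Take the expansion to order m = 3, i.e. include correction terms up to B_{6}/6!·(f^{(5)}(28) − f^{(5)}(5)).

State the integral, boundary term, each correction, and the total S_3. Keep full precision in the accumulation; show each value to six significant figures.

S_3 ≈ 0.186239

The integral term ∫_5^28 1/x^2 dx = 0.164286.
Boundary: ½(f(5) + f(28)) = ½(0.0400000 + 0.00127551) = 0.0206378.
Integral + boundary = 0.184923.
k=1: B_{2}/(2)! × [f^{(1)}(28) − f^{(1)}(5)] = 1/12 × (-9.11079e-05 − (-0.0160000)) = 0.00132574.
Partial sum through k=1: 0.186249.
k=2: B_{4}/(4)! × [f^{(3)}(28) − f^{(3)}(5)] = −1/720 × (-1.39451e-06 − (-0.00768000)) = -1.06647e-05.
Partial sum through k=2: 0.186239.
k=3: B_{6}/(6)! × [f^{(5)}(28) − f^{(5)}(5)] = 1/30240 × (-5.33613e-08 − (-0.00921600)) = 3.04760e-07.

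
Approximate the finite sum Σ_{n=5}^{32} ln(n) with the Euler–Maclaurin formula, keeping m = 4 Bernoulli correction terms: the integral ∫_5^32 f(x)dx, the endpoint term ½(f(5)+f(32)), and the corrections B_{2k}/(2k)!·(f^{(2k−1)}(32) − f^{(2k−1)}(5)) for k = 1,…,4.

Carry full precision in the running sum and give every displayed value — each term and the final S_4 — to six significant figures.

S_4 ≈ 78.3799

Integral: ∫_5^32 ln(x) dx = 75.8564.
Endpoint term: (f(5) + f(32))/2 = (1.60944 + 3.46574)/2 = 2.53759.
Running total after boundary: 78.3939.
k=1: B_{2}/(2)! × [f^{(1)}(32) − f^{(1)}(5)] = 1/12 × (0.0312500 − 0.200000) = -0.0140625.
After k=1: 78.3799.
k=2: B_{4}/(4)! × [f^{(3)}(32) − f^{(3)}(5)] = −1/720 × (6.10352e-05 − 0.0160000) = 2.21375e-05.
After k=2: 78.3799.
k=3: B_{6}/(6)! × [f^{(5)}(32) − f^{(5)}(5)] = 1/30240 × (7.15256e-07 − 0.00768000) = -2.53945e-07.
After k=3: 78.3799.
k=4: B_{8}/(8)! × [f^{(7)}(32) − f^{(7)}(5)] = −1/1209600 × (2.09548e-08 − 0.00921600) = 7.61903e-09.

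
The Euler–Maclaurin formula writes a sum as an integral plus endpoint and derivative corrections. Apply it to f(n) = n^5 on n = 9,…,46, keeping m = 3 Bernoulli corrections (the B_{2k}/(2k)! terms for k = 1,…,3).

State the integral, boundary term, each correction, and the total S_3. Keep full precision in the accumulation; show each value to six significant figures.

The integral term ∫_9^46 x^5 dx = 1.57896e+09.
Endpoint term: (f(9) + f(46))/2 = (59049.0 + 2.05963e+08)/2 = 1.03011e+08.
Integral + boundary = 1.68197e+09.
Correction k=1: B_{2}/2! · (f^{(1)}(46) − f^{(1)}(9)) = 1/12 · (2.23873e+07 − 32805.0) = 1.86287e+06.
Running total after k=1: 1.68383e+09.
Correction k=2: B_{4}/4! · (f^{(3)}(46) − f^{(3)}(9)) = −1/720 · (126960 − 4860.00) = -169.583.
Running total after k=2: 1.68383e+09.
Correction k=3: B_{6}/6! · (f^{(5)}(46) − f^{(5)}(9)) = 1/30240 · (120.000 − 120.000) = 0.00000.

S_3 ≈ 1.68383e+09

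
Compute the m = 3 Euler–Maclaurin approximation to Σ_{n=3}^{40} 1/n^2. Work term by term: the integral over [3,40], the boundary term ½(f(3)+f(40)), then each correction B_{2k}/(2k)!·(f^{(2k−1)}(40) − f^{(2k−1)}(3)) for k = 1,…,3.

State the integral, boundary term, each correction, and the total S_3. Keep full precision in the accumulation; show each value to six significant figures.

S_3 ≈ 0.370245

∫_3^40 1/x^2 dx evaluates to 0.308333.
½[f(3) + f(40)] = ½[0.111111 + 0.000625000] = 0.0558681.
Integral + boundary = 0.364201.
Order-1 term: 1/12 · (-3.12500e-05 − (-0.0740741)) = 0.00617024.
After k=1: 0.370372.
Order-2 term: −1/720 · (-2.34375e-07 − (-0.0987654)) = -0.000137174.
After k=2: 0.370234.
Order-3 term: 1/30240 · (-4.39453e-09 − (-0.329218)) = 1.08868e-05.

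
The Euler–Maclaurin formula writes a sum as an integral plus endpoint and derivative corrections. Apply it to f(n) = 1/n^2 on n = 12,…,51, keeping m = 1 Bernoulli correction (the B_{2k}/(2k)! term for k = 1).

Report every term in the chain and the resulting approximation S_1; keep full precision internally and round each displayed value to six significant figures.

S_1 ≈ 0.0674851

Integral: ∫_12^51 1/x^2 dx = 0.0637255.
½[f(12) + f(51)] = ½[0.00694444 + 0.000384468] = 0.00366446.
Integral + boundary = 0.0673899.
Order-1 term: 1/12 · (-1.50772e-05 − (-0.00115741)) = 9.51942e-05.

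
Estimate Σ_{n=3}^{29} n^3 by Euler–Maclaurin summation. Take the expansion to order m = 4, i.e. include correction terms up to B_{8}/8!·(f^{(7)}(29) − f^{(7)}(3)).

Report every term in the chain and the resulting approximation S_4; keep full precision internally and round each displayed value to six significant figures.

Integral: ∫_3^29 x^3 dx = 176800.
½[f(3) + f(29)] = ½[27.0000 + 24389.0] = 12208.0.
Running total after boundary: 189008.
Order-1 term: 1/12 · (2523.00 − 27.0000) = 208.000.
After k=1: 189216.
Order-2 term: −1/720 · (6.00000 − 6.00000) = 0.00000.
After k=2: 189216.
Order-3 term: 1/30240 · (0.00000 − 0.00000) = 0.00000.
After k=3: 189216.
Order-4 term: −1/1209600 · (0.00000 − 0.00000) = 0.00000.

S_4 ≈ 189216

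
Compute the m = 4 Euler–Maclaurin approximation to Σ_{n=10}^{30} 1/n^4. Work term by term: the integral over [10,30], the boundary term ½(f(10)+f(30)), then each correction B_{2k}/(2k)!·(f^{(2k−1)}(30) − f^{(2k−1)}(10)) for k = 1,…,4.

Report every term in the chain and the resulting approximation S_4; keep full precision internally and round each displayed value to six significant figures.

The integral term ∫_10^30 1/x^4 dx = 0.000320988.
½[f(10) + f(30)] = ½[0.000100000 + 1.23457e-06] = 5.06173e-05.
Integral + boundary = 0.000371605.
Order-1 term: 1/12 · (-1.64609e-07 − (-4.00000e-05)) = 3.31962e-06.
Partial sum through k=1: 0.000374925.
Order-2 term: −1/720 · (-5.48697e-09 − (-1.20000e-05)) = -1.66590e-08.
Partial sum through k=2: 0.000374908.
Order-3 term: 1/30240 · (-3.41411e-10 − (-6.72000e-06)) = 2.22211e-10.
Partial sum through k=3: 0.000374908.
Order-4 term: −1/1209600 · (-3.41411e-11 − (-6.04800e-06)) = -4.99997e-12.

S_4 ≈ 0.000374908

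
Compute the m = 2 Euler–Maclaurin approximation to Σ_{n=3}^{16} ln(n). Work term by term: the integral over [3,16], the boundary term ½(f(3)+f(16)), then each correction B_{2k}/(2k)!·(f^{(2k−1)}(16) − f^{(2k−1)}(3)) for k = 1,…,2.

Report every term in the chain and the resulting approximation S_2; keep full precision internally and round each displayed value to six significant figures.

S_2 ≈ 29.9787

∫_3^16 ln(x) dx evaluates to 28.0656.
½[f(3) + f(16)] = ½[1.09861 + 2.77259] = 1.93560.
So far: 30.0012.
Order-1 term: 1/12 · (0.0625000 − 0.333333) = -0.0225694.
After k=1: 29.9786.
Order-2 term: −1/720 · (0.000488281 − 0.0740741) = 0.000102202.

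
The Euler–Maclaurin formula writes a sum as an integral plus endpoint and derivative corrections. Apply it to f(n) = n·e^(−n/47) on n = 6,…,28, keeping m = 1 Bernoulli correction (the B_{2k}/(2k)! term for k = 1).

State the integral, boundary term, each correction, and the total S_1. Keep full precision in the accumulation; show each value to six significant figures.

S_1 ≈ 259.961

The integral term ∫_6^28 x·e^(−x/47) dx = 249.650.
½[f(6) + f(28)] = ½[5.28092 + 15.4323] = 10.3566.
Integral + boundary = 260.007.
k=1: B_{2}/(2)! × [f^{(1)}(28) − f^{(1)}(6)] = 1/12 × (0.222806 − 0.767793) = -0.0454156.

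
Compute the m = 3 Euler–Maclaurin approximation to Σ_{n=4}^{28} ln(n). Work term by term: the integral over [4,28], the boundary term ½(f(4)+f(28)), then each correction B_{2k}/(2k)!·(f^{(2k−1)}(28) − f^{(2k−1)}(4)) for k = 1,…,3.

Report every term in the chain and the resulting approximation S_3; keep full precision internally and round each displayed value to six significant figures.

The integral term ∫_4^28 ln(x) dx = 63.7565.
Boundary: ½(f(4) + f(28)) = ½(1.38629 + 3.33220) = 2.35925.
So far: 66.1158.
Correction k=1: B_{2}/2! · (f^{(1)}(28) − f^{(1)}(4)) = 1/12 · (0.0357143 − 0.250000) = -0.0178571.
After k=1: 66.0979.
Correction k=2: B_{4}/4! · (f^{(3)}(28) − f^{(3)}(4)) = −1/720 · (9.11079e-05 − 0.0312500) = 4.32762e-05.
After k=2: 66.0980.
Correction k=3: B_{6}/6! · (f^{(5)}(28) − f^{(5)}(4)) = 1/30240 · (1.39451e-06 − 0.0234375) = -7.75003e-07.

S_3 ≈ 66.0980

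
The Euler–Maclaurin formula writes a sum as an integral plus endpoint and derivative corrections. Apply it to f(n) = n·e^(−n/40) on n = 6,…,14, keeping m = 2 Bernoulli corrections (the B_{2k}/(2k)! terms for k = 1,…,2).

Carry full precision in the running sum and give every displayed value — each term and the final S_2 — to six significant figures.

S_2 ≈ 69.0685

∫_6^14 x·e^(−x/40) dx evaluates to 61.5764.
½[f(6) + f(14)] = ½[5.16425 + 9.86563] = 7.51494.
Integral + boundary = 69.0913.
k=1: B_{2}/(2)! × [f^{(1)}(14) − f^{(1)}(6)] = 1/12 × (0.458047 − 0.731602) = -0.0227962.
After k=1: 69.0685.
k=2: B_{4}/(4)! × [f^{(3)}(14) − f^{(3)}(6)] = −1/720 × (0.00116714 − 0.00153314) = 5.08328e-07.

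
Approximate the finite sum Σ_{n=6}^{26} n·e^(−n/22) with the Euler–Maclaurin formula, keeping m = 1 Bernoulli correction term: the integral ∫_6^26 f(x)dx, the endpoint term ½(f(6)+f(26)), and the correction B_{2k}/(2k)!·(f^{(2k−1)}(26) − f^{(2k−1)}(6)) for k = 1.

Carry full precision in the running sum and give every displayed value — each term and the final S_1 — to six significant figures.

S_1 ≈ 151.285

∫_6^26 x·e^(−x/22) dx evaluates to 145.064.
Boundary: ½(f(6) + f(26)) = ½(4.56780 + 7.97473) = 6.27127.
Running total after boundary: 151.335.
Correction k=1: B_{2}/2! · (f^{(1)}(26) − f^{(1)}(6)) = 1/12 · (-0.0557674 − 0.553673) = -0.0507867.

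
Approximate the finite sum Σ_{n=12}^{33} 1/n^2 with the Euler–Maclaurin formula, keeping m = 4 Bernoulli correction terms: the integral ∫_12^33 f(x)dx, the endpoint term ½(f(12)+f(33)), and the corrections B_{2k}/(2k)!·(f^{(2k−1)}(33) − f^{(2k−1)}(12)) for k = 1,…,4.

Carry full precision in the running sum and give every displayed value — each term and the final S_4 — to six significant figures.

S_4 ≈ 0.0570533

The integral term ∫_12^33 1/x^2 dx = 0.0530303.
½[f(12) + f(33)] = ½[0.00694444 + 0.000918274] = 0.00393136.
Running total after boundary: 0.0569617.
Order-1 term: 1/12 · (-5.56529e-05 − (-0.00115741)) = 9.18129e-05.
Running total after k=1: 0.0570535.
Order-2 term: −1/720 · (-6.13256e-07 − (-9.64506e-05)) = -1.33107e-07.
Running total after k=2: 0.0570533.
Order-3 term: 1/30240 · (-1.68941e-08 − (-2.00939e-05)) = 6.63921e-10.
Running total after k=3: 0.0570533.
Order-4 term: −1/1209600 · (-8.68750e-10 − (-7.81429e-06)) = -6.45951e-12.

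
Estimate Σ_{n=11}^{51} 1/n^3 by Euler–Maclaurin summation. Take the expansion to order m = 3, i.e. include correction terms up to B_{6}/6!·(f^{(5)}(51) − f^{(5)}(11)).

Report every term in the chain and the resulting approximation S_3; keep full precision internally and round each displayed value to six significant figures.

S_3 ≈ 0.00433642

Integral: ∫_11^51 1/x^3 dx = 0.00394000.
Endpoint term: (f(11) + f(51))/2 = (0.000751315 + 7.53858e-06)/2 = 0.000379427.
So far: 0.00431942.
Correction k=1: B_{2}/2! · (f^{(1)}(51) − f^{(1)}(11)) = 1/12 · (-4.43446e-07 − (-0.000204904)) = 1.70384e-05.
Partial sum through k=1: 0.00433646.
Correction k=2: B_{4}/4! · (f^{(3)}(51) − f^{(3)}(11)) = −1/720 · (-3.40981e-09 − (-3.38684e-05)) = -4.70348e-08.
Partial sum through k=2: 0.00433642.
Correction k=3: B_{6}/6! · (f^{(5)}(51) − f^{(5)}(11)) = 1/30240 · (-5.50604e-11 − (-1.17560e-05)) = 3.88754e-10.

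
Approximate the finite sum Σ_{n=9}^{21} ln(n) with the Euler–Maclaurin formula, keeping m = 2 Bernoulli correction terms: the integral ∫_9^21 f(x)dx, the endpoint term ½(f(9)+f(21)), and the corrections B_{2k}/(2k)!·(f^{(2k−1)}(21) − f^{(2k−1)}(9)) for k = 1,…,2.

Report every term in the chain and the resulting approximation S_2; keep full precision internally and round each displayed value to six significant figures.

The integral term ∫_9^21 ln(x) dx = 32.1599.
½[f(9) + f(21)] = ½[2.19722 + 3.04452] = 2.62087.
Running total after boundary: 34.7808.
Order-1 term: 1/12 · (0.0476190 − 0.111111) = -0.00529101.
Running total after k=1: 34.7755.
Order-2 term: −1/720 · (0.000215959 − 0.00274348) = 3.51045e-06.

S_2 ≈ 34.7755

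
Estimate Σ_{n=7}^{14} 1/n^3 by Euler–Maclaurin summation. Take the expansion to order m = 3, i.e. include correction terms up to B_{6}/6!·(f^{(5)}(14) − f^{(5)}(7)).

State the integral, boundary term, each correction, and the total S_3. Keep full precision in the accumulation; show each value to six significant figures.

∫_7^14 1/x^3 dx evaluates to 0.00765306.
½[f(7) + f(14)] = ½[0.00291545 + 0.000364431] = 0.00163994.
Running total after boundary: 0.00929300.
Correction k=1: B_{2}/2! · (f^{(1)}(14) − f^{(1)}(7)) = 1/12 · (-7.80925e-05 − (-0.00124948)) = 9.76156e-05.
Partial sum through k=1: 0.00939062.
Correction k=2: B_{4}/4! · (f^{(3)}(14) − f^{(3)}(7)) = −1/720 · (-7.96862e-06 − (-0.000509992)) = -6.97254e-07.
Partial sum through k=2: 0.00938992.
Correction k=3: B_{6}/6! · (f^{(5)}(14) − f^{(5)}(7)) = 1/30240 · (-1.70756e-06 − (-0.000437136)) = 1.43991e-08.

S_3 ≈ 0.00938994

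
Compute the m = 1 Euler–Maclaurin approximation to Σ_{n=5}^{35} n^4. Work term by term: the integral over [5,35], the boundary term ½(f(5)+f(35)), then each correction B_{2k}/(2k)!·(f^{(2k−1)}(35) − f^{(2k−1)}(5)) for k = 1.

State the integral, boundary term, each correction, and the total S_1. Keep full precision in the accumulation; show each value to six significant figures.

S_1 ≈ 1.12686e+07

∫_5^35 x^4 dx evaluates to 1.05038e+07.
½[f(5) + f(35)] = ½[625.000 + 1.50062e+06] = 750625.
Running total after boundary: 1.12544e+07.
k=1: B_{2}/(2)! × [f^{(1)}(35) − f^{(1)}(5)] = 1/12 × (171500 − 500.000) = 14250.0.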